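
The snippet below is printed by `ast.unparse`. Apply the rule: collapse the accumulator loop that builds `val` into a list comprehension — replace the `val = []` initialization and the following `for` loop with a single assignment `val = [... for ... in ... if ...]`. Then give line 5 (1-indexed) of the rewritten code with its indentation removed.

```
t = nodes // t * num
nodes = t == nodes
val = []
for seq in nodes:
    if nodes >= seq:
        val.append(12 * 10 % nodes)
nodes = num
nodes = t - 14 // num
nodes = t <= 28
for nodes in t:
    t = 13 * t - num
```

Transformed code:
t = nodes // t * num
nodes = t == nodes
val = [12 * 10 % nodes for seq in nodes if nodes >= seq]
nodes = num
nodes = t - 14 // num
nodes = t <= 28
for nodes in t:
    t = 13 * t - num

nodes = t - 14 // num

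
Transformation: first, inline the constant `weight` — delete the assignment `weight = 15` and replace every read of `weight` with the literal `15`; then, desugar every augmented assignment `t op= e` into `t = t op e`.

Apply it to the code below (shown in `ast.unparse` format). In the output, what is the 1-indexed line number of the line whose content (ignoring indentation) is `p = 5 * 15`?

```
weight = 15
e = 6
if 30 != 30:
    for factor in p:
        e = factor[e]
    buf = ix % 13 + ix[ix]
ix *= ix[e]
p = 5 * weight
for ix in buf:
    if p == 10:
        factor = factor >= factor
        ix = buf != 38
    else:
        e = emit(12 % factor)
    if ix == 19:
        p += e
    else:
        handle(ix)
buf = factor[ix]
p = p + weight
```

7

Transformed code:
e = 6
if 30 != 30:
    for factor in p:
        e = factor[e]
    buf = ix % 13 + ix[ix]
ix = ix * ix[e]
p = 5 * 15
for ix in buf:
    if p == 10:
        factor = factor >= factor
        ix = buf != 38
    else:
        e = emit(12 % factor)
    if ix == 19:
        p = p + e
    else:
        handle(ix)
buf = factor[ix]
p = p + 15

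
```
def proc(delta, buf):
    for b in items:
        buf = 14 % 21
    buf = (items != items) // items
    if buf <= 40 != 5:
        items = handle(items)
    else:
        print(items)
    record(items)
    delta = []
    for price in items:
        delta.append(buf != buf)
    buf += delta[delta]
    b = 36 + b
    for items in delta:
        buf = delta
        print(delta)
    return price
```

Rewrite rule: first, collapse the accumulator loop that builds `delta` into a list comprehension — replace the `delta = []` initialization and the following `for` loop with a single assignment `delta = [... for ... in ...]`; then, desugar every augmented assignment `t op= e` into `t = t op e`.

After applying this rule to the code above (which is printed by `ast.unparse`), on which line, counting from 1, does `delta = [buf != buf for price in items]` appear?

10

Transformed code:
def proc(delta, buf):
    for b in items:
        buf = 14 % 21
    buf = (items != items) // items
    if buf <= 40 != 5:
        items = handle(items)
    else:
        print(items)
    record(items)
    delta = [buf != buf for price in items]
    buf = buf + delta[delta]
    b = 36 + b
    for items in delta:
        buf = delta
        print(delta)
    return price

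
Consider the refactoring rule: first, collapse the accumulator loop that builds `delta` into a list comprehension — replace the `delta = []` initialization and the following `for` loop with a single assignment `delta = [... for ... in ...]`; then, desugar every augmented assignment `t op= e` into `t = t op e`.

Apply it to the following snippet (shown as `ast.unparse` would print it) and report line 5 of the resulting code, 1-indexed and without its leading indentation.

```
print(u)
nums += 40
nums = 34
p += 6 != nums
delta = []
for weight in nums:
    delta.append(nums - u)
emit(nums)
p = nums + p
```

delta = [nums - u for weight in nums]

Transformed code:
print(u)
nums = nums + 40
nums = 34
p = p + (6 != nums)
delta = [nums - u for weight in nums]
emit(nums)
p = nums + p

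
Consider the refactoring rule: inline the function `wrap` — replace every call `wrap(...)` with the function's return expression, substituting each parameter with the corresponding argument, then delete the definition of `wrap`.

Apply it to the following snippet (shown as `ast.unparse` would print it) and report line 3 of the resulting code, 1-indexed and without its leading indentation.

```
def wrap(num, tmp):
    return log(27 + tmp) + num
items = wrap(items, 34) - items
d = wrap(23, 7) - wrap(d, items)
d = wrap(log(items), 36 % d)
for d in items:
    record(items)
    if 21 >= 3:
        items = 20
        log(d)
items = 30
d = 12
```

Transformed code:
items = log(27 + 34) + items - items
d = log(27 + 7) + 23 - (log(27 + items) + d)
d = log(27 + 36 % d) + log(items)
for d in items:
    record(items)
    if 21 >= 3:
        items = 20
        log(d)
items = 30
d = 12

d = log(27 + 36 % d) + log(items)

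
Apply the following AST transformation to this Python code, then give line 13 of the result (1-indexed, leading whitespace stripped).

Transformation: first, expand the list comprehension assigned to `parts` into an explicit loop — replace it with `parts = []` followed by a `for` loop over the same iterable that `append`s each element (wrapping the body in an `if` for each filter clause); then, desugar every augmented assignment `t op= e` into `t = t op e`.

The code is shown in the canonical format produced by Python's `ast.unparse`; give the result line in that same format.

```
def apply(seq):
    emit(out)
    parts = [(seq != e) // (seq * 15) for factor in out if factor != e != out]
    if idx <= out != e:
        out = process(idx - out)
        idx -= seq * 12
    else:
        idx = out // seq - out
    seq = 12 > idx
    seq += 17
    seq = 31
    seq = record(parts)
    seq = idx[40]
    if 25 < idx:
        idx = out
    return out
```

Transformed code:
def apply(seq):
    emit(out)
    parts = []
    for factor in out:
        if factor != e != out:
            parts.append((seq != e) // (seq * 15))
    if idx <= out != e:
        out = process(idx - out)
        idx = idx - seq * 12
    else:
        idx = out // seq - out
    seq = 12 > idx
    seq = seq + 17
    seq = 31
    seq = record(parts)
    seq = idx[40]
    if 25 < idx:
        idx = out
    return out

seq = seq + 17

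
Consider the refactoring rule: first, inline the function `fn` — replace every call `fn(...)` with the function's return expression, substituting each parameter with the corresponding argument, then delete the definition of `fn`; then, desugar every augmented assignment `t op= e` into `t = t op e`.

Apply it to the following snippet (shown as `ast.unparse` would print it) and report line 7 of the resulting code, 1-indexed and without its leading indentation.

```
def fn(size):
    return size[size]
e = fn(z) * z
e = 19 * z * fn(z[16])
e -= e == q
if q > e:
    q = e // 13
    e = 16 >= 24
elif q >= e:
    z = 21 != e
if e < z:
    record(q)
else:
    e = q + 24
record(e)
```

elif q >= e:

Transformed code:
e = z[z] * z
e = 19 * z * z[16][z[16]]
e = e - (e == q)
if q > e:
    q = e // 13
    e = 16 >= 24
elif q >= e:
    z = 21 != e
if e < z:
    record(q)
else:
    e = q + 24
record(e)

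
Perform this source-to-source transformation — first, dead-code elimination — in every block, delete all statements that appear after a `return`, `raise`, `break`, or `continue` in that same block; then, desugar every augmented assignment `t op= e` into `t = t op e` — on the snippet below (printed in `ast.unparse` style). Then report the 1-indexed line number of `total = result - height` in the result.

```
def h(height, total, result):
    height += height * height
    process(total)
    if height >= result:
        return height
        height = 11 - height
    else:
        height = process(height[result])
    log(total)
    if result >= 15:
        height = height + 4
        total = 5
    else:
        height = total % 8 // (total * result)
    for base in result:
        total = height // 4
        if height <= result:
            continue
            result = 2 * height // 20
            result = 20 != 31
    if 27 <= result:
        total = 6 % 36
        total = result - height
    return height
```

20

Transformed code:
def h(height, total, result):
    height = height + height * height
    process(total)
    if height >= result:
        return height
    else:
        height = process(height[result])
    log(total)
    if result >= 15:
        height = height + 4
        total = 5
    else:
        height = total % 8 // (total * result)
    for base in result:
        total = height // 4
        if height <= result:
            continue
    if 27 <= result:
        total = 6 % 36
        total = result - height
    return height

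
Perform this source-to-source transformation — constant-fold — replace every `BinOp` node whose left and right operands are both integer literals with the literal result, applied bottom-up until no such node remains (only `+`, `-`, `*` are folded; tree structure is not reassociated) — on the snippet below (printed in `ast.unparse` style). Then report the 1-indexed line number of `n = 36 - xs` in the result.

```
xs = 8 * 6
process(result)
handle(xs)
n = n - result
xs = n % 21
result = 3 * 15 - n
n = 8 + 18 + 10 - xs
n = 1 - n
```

Transformed code:
xs = 48
process(result)
handle(xs)
n = n - result
xs = n % 21
result = 45 - n
n = 36 - xs
n = 1 - n

7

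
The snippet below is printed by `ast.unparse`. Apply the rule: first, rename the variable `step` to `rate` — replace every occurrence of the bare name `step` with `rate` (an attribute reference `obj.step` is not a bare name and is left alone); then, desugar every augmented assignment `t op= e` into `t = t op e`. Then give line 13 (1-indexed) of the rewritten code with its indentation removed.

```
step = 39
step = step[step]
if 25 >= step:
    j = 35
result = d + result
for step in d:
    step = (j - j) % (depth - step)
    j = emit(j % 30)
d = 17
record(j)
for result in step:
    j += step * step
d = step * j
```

Transformed code:
rate = 39
rate = rate[rate]
if 25 >= rate:
    j = 35
result = d + result
for rate in d:
    rate = (j - j) % (depth - rate)
    j = emit(j % 30)
d = 17
record(j)
for result in rate:
    j = j + rate * rate
d = rate * j

d = rate * j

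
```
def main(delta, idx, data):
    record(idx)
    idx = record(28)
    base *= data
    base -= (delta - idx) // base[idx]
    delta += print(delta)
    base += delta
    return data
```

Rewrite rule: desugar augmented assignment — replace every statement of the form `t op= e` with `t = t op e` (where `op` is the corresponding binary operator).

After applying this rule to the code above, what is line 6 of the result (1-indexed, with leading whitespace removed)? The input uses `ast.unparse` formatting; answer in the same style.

Transformed code:
def main(delta, idx, data):
    record(idx)
    idx = record(28)
    base = base * data
    base = base - (delta - idx) // base[idx]
    delta = delta + print(delta)
    base = base + delta
    return data

delta = delta + print(delta)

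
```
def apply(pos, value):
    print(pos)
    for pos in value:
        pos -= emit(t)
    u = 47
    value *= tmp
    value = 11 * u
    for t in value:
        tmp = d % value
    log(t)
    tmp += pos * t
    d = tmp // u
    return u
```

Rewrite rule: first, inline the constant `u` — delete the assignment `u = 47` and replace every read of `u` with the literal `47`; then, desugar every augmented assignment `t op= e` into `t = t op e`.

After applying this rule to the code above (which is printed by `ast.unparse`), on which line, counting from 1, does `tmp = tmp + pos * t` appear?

Transformed code:
def apply(pos, value):
    print(pos)
    for pos in value:
        pos = pos - emit(t)
    value = value * tmp
    value = 11 * 47
    for t in value:
        tmp = d % value
    log(t)
    tmp = tmp + pos * t
    d = tmp // 47
    return 47

10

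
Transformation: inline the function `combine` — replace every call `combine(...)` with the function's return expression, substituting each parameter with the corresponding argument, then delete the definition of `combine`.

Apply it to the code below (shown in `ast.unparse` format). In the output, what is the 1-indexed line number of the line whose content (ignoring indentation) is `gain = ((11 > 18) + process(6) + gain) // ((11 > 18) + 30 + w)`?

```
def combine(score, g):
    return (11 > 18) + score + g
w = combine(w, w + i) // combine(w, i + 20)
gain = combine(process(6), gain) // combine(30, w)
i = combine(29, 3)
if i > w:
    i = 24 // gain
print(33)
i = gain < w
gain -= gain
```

2

Transformed code:
w = ((11 > 18) + w + (w + i)) // ((11 > 18) + w + (i + 20))
gain = ((11 > 18) + process(6) + gain) // ((11 > 18) + 30 + w)
i = (11 > 18) + 29 + 3
if i > w:
    i = 24 // gain
print(33)
i = gain < w
gain -= gain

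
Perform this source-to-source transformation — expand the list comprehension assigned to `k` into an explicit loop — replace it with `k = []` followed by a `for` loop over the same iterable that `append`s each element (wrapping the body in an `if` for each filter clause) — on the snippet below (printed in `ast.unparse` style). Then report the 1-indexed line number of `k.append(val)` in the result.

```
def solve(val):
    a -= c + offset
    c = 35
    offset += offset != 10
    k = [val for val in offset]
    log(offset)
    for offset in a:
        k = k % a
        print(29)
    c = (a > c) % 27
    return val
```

Transformed code:
def solve(val):
    a -= c + offset
    c = 35
    offset += offset != 10
    k = []
    for val in offset:
        k.append(val)
    log(offset)
    for offset in a:
        k = k % a
        print(29)
    c = (a > c) % 27
    return val

7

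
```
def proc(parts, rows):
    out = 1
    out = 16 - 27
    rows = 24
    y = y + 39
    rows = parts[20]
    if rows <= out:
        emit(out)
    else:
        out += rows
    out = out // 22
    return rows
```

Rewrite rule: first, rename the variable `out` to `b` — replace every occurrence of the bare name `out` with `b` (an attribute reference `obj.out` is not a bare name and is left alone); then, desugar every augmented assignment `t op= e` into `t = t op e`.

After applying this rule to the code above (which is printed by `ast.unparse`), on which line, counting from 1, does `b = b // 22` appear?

Transformed code:
def proc(parts, rows):
    b = 1
    b = 16 - 27
    rows = 24
    y = y + 39
    rows = parts[20]
    if rows <= b:
        emit(b)
    else:
        b = b + rows
    b = b // 22
    return rows

11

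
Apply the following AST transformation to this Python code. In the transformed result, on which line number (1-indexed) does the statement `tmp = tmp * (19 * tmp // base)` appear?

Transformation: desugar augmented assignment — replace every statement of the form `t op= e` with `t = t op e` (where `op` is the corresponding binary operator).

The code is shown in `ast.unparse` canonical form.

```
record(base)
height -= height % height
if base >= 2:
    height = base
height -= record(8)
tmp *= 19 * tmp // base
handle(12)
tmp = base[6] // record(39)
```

6

Transformed code:
record(base)
height = height - height % height
if base >= 2:
    height = base
height = height - record(8)
tmp = tmp * (19 * tmp // base)
handle(12)
tmp = base[6] // record(39)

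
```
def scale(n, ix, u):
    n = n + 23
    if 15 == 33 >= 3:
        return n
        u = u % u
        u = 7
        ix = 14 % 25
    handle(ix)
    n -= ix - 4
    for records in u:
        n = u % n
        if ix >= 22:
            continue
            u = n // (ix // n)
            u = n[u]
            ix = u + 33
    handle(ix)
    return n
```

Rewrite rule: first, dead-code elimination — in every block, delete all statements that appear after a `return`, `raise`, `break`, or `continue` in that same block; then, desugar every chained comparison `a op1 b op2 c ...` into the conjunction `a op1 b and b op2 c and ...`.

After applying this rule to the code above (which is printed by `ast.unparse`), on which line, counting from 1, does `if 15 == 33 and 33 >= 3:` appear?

3

Transformed code:
def scale(n, ix, u):
    n = n + 23
    if 15 == 33 and 33 >= 3:
        return n
    handle(ix)
    n -= ix - 4
    for records in u:
        n = u % n
        if ix >= 22:
            continue
    handle(ix)
    return n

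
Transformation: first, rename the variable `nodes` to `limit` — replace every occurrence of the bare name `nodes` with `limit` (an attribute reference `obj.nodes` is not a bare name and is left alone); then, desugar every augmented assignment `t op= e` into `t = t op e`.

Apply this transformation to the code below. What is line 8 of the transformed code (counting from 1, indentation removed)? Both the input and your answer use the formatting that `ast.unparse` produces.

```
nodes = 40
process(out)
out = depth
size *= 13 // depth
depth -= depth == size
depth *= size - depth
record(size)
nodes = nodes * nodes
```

Transformed code:
limit = 40
process(out)
out = depth
size = size * (13 // depth)
depth = depth - (depth == size)
depth = depth * (size - depth)
record(size)
limit = limit * limit

limit = limit * limit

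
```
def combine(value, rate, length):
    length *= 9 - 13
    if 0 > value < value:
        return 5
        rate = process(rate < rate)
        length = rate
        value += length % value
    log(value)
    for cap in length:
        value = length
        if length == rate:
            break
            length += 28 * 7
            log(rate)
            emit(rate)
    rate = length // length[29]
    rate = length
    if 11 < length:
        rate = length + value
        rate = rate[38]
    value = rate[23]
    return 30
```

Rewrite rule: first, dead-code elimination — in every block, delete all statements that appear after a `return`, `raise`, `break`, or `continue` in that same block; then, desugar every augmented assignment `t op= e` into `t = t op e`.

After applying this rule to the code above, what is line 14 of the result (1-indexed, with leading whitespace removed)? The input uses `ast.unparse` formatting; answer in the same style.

Transformed code:
def combine(value, rate, length):
    length = length * (9 - 13)
    if 0 > value < value:
        return 5
    log(value)
    for cap in length:
        value = length
        if length == rate:
            break
    rate = length // length[29]
    rate = length
    if 11 < length:
        rate = length + value
        rate = rate[38]
    value = rate[23]
    return 30

rate = rate[38]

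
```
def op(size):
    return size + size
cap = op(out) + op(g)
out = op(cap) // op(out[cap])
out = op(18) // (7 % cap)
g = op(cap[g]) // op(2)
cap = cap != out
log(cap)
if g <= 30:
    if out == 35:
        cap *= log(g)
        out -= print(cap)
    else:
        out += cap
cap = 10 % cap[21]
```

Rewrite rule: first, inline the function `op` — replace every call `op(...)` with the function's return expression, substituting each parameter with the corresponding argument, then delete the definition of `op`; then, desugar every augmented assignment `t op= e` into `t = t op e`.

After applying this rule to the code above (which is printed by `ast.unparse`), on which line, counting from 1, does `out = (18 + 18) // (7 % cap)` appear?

Transformed code:
cap = out + out + (g + g)
out = (cap + cap) // (out[cap] + out[cap])
out = (18 + 18) // (7 % cap)
g = (cap[g] + cap[g]) // (2 + 2)
cap = cap != out
log(cap)
if g <= 30:
    if out == 35:
        cap = cap * log(g)
        out = out - print(cap)
    else:
        out = out + cap
cap = 10 % cap[21]

3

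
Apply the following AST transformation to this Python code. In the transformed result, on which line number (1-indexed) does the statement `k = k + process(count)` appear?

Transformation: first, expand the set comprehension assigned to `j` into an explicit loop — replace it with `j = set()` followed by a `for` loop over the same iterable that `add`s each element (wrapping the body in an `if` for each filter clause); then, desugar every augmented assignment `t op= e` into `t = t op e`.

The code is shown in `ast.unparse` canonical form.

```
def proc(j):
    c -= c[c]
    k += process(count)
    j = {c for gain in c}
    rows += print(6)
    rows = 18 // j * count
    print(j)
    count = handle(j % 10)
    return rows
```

Transformed code:
def proc(j):
    c = c - c[c]
    k = k + process(count)
    j = set()
    for gain in c:
        j.add(c)
    rows = rows + print(6)
    rows = 18 // j * count
    print(j)
    count = handle(j % 10)
    return rows

3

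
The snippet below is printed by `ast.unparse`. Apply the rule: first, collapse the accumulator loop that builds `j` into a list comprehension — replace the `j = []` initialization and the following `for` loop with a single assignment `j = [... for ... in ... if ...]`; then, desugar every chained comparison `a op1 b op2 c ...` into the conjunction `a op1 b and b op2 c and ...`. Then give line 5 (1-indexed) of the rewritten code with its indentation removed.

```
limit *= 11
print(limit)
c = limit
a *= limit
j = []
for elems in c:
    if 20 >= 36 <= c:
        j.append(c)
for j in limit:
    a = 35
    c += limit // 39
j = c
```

Transformed code:
limit *= 11
print(limit)
c = limit
a *= limit
j = [c for elems in c if 20 >= 36 and 36 <= c]
for j in limit:
    a = 35
    c += limit // 39
j = c

j = [c for elems in c if 20 >= 36 and 36 <= c]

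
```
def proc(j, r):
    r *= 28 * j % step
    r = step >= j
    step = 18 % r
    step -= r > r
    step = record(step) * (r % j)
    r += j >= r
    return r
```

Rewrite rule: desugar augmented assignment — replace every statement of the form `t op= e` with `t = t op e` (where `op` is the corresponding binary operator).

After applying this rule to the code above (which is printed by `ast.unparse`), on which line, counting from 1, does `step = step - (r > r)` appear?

5

Transformed code:
def proc(j, r):
    r = r * (28 * j % step)
    r = step >= j
    step = 18 % r
    step = step - (r > r)
    step = record(step) * (r % j)
    r = r + (j >= r)
    return r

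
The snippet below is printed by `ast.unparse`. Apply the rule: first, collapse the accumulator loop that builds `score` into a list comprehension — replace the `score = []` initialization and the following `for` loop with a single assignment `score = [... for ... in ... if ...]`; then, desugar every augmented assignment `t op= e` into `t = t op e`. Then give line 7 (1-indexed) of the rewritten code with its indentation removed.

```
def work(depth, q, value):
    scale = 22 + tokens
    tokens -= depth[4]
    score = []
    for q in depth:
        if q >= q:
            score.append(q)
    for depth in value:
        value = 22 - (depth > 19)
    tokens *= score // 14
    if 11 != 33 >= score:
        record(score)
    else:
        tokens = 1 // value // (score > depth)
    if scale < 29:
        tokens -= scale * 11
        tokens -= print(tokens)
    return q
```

tokens = tokens * (score // 14)

Transformed code:
def work(depth, q, value):
    scale = 22 + tokens
    tokens = tokens - depth[4]
    score = [q for q in depth if q >= q]
    for depth in value:
        value = 22 - (depth > 19)
    tokens = tokens * (score // 14)
    if 11 != 33 >= score:
        record(score)
    else:
        tokens = 1 // value // (score > depth)
    if scale < 29:
        tokens = tokens - scale * 11
        tokens = tokens - print(tokens)
    return q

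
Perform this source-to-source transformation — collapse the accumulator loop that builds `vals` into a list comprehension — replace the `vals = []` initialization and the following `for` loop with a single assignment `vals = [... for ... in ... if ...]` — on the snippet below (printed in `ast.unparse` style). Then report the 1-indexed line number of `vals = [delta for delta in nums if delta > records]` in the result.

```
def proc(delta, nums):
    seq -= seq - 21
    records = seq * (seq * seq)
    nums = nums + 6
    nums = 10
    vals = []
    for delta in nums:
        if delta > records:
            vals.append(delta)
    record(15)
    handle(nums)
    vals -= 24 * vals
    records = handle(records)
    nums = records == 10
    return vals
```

6

Transformed code:
def proc(delta, nums):
    seq -= seq - 21
    records = seq * (seq * seq)
    nums = nums + 6
    nums = 10
    vals = [delta for delta in nums if delta > records]
    record(15)
    handle(nums)
    vals -= 24 * vals
    records = handle(records)
    nums = records == 10
    return vals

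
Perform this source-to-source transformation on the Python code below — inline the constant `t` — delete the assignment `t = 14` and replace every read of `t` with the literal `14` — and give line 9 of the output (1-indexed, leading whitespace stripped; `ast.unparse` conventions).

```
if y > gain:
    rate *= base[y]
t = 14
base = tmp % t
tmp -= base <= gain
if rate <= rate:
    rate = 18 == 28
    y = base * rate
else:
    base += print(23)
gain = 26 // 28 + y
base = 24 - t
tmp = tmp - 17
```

Transformed code:
if y > gain:
    rate *= base[y]
base = tmp % 14
tmp -= base <= gain
if rate <= rate:
    rate = 18 == 28
    y = base * rate
else:
    base += print(23)
gain = 26 // 28 + y
base = 24 - 14
tmp = tmp - 17

base += print(23)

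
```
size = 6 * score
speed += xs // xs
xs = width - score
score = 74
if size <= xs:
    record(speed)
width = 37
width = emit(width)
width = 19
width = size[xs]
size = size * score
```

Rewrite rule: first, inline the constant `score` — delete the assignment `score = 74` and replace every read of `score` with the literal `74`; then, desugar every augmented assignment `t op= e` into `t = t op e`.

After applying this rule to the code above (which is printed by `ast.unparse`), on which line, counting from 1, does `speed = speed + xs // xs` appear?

2

Transformed code:
size = 6 * 74
speed = speed + xs // xs
xs = width - 74
if size <= xs:
    record(speed)
width = 37
width = emit(width)
width = 19
width = size[xs]
size = size * 74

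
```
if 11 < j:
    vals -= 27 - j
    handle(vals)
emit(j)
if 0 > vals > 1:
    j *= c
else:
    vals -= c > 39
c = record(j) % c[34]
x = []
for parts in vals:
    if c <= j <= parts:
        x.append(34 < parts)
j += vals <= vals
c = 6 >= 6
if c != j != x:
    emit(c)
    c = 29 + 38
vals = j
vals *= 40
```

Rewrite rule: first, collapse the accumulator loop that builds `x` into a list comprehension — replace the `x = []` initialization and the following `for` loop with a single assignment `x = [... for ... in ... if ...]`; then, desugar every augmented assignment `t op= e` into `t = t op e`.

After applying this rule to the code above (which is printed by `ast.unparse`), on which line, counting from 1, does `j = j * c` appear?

6

Transformed code:
if 11 < j:
    vals = vals - (27 - j)
    handle(vals)
emit(j)
if 0 > vals > 1:
    j = j * c
else:
    vals = vals - (c > 39)
c = record(j) % c[34]
x = [34 < parts for parts in vals if c <= j <= parts]
j = j + (vals <= vals)
c = 6 >= 6
if c != j != x:
    emit(c)
    c = 29 + 38
vals = j
vals = vals * 40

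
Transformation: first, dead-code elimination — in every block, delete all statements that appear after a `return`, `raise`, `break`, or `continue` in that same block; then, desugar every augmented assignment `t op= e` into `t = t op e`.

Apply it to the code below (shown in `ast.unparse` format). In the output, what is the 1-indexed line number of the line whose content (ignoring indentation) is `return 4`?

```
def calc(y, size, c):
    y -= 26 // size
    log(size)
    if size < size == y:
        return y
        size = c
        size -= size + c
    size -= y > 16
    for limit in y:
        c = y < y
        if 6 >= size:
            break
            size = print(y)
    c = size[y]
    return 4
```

12

Transformed code:
def calc(y, size, c):
    y = y - 26 // size
    log(size)
    if size < size == y:
        return y
    size = size - (y > 16)
    for limit in y:
        c = y < y
        if 6 >= size:
            break
    c = size[y]
    return 4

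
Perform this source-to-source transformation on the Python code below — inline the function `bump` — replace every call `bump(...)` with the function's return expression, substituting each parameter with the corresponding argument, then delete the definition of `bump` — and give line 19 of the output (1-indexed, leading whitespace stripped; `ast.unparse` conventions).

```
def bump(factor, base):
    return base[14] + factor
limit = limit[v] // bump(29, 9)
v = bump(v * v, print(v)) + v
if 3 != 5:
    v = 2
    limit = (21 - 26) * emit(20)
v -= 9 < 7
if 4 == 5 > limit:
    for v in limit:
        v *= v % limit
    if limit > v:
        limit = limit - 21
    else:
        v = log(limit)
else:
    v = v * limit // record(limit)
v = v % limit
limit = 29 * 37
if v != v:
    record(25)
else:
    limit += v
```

record(25)

Transformed code:
limit = limit[v] // (9[14] + 29)
v = print(v)[14] + v * v + v
if 3 != 5:
    v = 2
    limit = (21 - 26) * emit(20)
v -= 9 < 7
if 4 == 5 > limit:
    for v in limit:
        v *= v % limit
    if limit > v:
        limit = limit - 21
    else:
        v = log(limit)
else:
    v = v * limit // record(limit)
v = v % limit
limit = 29 * 37
if v != v:
    record(25)
else:
    limit += v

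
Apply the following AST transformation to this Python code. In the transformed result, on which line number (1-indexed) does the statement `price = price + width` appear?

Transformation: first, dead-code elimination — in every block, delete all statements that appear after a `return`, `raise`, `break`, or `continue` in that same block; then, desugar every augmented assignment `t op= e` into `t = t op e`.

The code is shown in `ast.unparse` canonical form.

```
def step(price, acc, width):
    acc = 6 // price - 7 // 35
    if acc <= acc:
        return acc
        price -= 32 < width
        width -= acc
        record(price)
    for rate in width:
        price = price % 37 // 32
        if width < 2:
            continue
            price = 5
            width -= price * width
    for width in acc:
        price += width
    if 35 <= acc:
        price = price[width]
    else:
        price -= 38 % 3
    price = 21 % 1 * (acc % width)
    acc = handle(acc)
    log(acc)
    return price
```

Transformed code:
def step(price, acc, width):
    acc = 6 // price - 7 // 35
    if acc <= acc:
        return acc
    for rate in width:
        price = price % 37 // 32
        if width < 2:
            continue
    for width in acc:
        price = price + width
    if 35 <= acc:
        price = price[width]
    else:
        price = price - 38 % 3
    price = 21 % 1 * (acc % width)
    acc = handle(acc)
    log(acc)
    return price

10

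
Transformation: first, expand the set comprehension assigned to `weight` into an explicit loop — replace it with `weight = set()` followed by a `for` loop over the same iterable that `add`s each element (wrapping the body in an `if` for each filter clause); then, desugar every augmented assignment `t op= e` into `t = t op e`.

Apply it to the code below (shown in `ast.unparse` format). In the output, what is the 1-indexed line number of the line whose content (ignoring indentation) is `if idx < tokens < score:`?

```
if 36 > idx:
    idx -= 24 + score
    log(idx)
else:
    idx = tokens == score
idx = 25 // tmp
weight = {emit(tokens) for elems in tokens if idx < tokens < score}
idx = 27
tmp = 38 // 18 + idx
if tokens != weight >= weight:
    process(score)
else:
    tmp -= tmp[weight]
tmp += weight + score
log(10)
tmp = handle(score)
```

9

Transformed code:
if 36 > idx:
    idx = idx - (24 + score)
    log(idx)
else:
    idx = tokens == score
idx = 25 // tmp
weight = set()
for elems in tokens:
    if idx < tokens < score:
        weight.add(emit(tokens))
idx = 27
tmp = 38 // 18 + idx
if tokens != weight >= weight:
    process(score)
else:
    tmp = tmp - tmp[weight]
tmp = tmp + (weight + score)
log(10)
tmp = handle(score)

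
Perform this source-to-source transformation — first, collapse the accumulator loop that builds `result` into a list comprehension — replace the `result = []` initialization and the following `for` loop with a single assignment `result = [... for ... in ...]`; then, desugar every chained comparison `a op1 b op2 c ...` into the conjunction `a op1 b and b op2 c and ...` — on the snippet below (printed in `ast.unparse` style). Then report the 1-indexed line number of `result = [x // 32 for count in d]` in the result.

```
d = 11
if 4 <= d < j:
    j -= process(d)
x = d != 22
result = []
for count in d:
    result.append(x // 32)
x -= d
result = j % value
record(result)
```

5

Transformed code:
d = 11
if 4 <= d and d < j:
    j -= process(d)
x = d != 22
result = [x // 32 for count in d]
x -= d
result = j % value
record(result)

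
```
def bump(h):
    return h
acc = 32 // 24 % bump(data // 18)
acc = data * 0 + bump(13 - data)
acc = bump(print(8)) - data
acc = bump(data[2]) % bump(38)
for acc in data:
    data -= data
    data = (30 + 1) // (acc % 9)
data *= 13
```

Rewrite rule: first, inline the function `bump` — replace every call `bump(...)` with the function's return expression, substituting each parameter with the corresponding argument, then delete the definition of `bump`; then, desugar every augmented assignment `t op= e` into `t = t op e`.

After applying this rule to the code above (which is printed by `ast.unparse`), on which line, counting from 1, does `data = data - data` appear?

Transformed code:
acc = 32 // 24 % (data // 18)
acc = data * 0 + (13 - data)
acc = print(8) - data
acc = data[2] % 38
for acc in data:
    data = data - data
    data = (30 + 1) // (acc % 9)
data = data * 13

6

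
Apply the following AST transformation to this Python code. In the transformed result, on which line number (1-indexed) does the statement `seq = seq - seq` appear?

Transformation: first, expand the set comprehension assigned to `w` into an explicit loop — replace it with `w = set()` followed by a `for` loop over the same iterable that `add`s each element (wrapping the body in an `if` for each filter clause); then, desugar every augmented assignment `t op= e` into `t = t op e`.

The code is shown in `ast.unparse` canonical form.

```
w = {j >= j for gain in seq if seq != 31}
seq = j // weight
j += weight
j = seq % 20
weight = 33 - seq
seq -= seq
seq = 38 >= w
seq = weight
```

Transformed code:
w = set()
for gain in seq:
    if seq != 31:
        w.add(j >= j)
seq = j // weight
j = j + weight
j = seq % 20
weight = 33 - seq
seq = seq - seq
seq = 38 >= w
seq = weight

9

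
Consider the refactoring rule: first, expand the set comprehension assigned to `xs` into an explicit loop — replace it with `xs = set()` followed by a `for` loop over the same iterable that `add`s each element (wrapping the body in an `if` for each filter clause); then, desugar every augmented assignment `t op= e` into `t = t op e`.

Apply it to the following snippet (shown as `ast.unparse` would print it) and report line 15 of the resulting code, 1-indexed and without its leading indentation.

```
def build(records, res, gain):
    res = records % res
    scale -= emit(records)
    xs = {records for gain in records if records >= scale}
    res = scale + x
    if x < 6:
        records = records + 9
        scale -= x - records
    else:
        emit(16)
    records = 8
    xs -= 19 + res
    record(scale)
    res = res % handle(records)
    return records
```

Transformed code:
def build(records, res, gain):
    res = records % res
    scale = scale - emit(records)
    xs = set()
    for gain in records:
        if records >= scale:
            xs.add(records)
    res = scale + x
    if x < 6:
        records = records + 9
        scale = scale - (x - records)
    else:
        emit(16)
    records = 8
    xs = xs - (19 + res)
    record(scale)
    res = res % handle(records)
    return records

xs = xs - (19 + res)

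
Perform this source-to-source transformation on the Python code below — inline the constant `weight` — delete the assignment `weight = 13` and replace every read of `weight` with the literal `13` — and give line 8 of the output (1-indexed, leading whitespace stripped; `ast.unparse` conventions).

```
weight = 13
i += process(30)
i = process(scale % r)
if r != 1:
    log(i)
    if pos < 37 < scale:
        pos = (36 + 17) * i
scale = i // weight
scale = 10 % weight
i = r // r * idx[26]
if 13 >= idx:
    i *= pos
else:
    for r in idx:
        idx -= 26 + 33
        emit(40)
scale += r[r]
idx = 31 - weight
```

scale = 10 % 13

Transformed code:
i += process(30)
i = process(scale % r)
if r != 1:
    log(i)
    if pos < 37 < scale:
        pos = (36 + 17) * i
scale = i // 13
scale = 10 % 13
i = r // r * idx[26]
if 13 >= idx:
    i *= pos
else:
    for r in idx:
        idx -= 26 + 33
        emit(40)
scale += r[r]
idx = 31 - 13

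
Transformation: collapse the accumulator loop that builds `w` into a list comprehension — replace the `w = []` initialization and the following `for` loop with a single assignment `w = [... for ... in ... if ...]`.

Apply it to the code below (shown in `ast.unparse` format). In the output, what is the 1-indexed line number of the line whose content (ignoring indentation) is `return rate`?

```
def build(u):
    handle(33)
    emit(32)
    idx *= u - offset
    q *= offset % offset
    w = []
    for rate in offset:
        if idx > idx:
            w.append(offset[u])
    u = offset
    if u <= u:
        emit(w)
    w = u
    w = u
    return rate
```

12

Transformed code:
def build(u):
    handle(33)
    emit(32)
    idx *= u - offset
    q *= offset % offset
    w = [offset[u] for rate in offset if idx > idx]
    u = offset
    if u <= u:
        emit(w)
    w = u
    w = u
    return rate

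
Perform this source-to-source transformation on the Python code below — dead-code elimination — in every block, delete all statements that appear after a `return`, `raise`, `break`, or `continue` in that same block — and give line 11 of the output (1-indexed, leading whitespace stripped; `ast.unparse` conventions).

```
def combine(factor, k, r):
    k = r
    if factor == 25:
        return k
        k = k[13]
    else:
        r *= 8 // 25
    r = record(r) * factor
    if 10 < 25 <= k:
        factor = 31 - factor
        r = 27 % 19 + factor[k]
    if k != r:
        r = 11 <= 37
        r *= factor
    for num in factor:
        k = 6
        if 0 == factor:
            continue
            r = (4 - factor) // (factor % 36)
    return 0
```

if k != r:

Transformed code:
def combine(factor, k, r):
    k = r
    if factor == 25:
        return k
    else:
        r *= 8 // 25
    r = record(r) * factor
    if 10 < 25 <= k:
        factor = 31 - factor
        r = 27 % 19 + factor[k]
    if k != r:
        r = 11 <= 37
        r *= factor
    for num in factor:
        k = 6
        if 0 == factor:
            continue
    return 0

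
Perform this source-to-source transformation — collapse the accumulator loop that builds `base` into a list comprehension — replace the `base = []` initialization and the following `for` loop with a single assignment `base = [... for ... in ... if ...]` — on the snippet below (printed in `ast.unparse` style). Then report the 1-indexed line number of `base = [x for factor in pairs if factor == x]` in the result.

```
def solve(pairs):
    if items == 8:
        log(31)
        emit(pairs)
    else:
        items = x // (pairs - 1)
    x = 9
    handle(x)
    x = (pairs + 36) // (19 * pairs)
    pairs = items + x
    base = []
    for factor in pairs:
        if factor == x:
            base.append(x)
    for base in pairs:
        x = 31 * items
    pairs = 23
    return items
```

Transformed code:
def solve(pairs):
    if items == 8:
        log(31)
        emit(pairs)
    else:
        items = x // (pairs - 1)
    x = 9
    handle(x)
    x = (pairs + 36) // (19 * pairs)
    pairs = items + x
    base = [x for factor in pairs if factor == x]
    for base in pairs:
        x = 31 * items
    pairs = 23
    return items

11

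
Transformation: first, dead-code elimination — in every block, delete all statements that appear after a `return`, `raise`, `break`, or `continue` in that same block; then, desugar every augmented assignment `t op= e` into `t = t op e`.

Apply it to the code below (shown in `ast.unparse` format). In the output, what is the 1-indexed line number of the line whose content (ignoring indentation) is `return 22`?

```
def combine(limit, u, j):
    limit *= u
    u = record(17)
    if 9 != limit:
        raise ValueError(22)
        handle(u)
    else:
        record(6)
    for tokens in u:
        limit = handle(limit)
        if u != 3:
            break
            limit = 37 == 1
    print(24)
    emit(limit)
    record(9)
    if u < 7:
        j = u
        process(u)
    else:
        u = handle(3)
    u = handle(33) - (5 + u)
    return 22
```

21

Transformed code:
def combine(limit, u, j):
    limit = limit * u
    u = record(17)
    if 9 != limit:
        raise ValueError(22)
    else:
        record(6)
    for tokens in u:
        limit = handle(limit)
        if u != 3:
            break
    print(24)
    emit(limit)
    record(9)
    if u < 7:
        j = u
        process(u)
    else:
        u = handle(3)
    u = handle(33) - (5 + u)
    return 22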